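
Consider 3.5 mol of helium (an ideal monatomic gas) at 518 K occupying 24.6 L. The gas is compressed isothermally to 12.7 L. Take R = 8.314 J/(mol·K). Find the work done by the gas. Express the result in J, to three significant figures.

W ≈ -9970 J

Isothermal: W = nRT ln(V₂/V₁).
W = (3.5)(8.314)(518) × ln(12.7/24.6)
  = 15073 × -0.6611
W_by_gas = -9966 J.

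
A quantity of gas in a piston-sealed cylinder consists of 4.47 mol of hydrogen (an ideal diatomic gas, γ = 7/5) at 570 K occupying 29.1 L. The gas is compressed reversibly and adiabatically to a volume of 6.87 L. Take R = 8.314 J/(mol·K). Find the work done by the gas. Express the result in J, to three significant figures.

W ≈ -41400 J

Adiabatic: TV^(γ−1) = const with γ = 7/5.
T₂ = T₁ (V₁/V₂)^(γ−1) = 570 × (29.1/6.87)^0.4 = 570 × 1.781 = 1015 K.
W_by = nCᵥ(T₁ − T₂) = (4.47)(20.79)(570 − 1015) = -41384 J.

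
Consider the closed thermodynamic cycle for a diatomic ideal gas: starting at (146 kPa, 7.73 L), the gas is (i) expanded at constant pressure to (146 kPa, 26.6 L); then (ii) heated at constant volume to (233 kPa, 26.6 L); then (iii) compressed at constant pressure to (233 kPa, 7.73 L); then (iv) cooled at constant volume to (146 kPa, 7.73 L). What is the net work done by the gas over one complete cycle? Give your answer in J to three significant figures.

W_net ≈ -1640 J

Constant-volume legs do no work.
W(i) = (146)(26.6 − 7.73) = 2755 J; W(iii) = (233)(7.73 − 26.6) = -4397 J.
W_net = 2755 − 4397 = -1642 J (the counter-clockwise enclosed area).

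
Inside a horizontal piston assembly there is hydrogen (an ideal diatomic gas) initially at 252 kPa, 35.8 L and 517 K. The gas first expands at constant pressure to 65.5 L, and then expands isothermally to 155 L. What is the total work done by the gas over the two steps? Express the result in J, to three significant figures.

Step 1 (isobaric): W = PΔV = (252 kPa)(65.5 − 35.8 L) = 7484 J.
After step 1: P = 252 kPa, V = 65.5 L, T = 945.9 K.
Step 2 (isothermal): W = P₁V₁ ln(V₂/V₁) = (16506) ln(155/65.5) = 14218 J.
W_total = 7484 + 14218 = 21702 J.

W_total ≈ 21700 J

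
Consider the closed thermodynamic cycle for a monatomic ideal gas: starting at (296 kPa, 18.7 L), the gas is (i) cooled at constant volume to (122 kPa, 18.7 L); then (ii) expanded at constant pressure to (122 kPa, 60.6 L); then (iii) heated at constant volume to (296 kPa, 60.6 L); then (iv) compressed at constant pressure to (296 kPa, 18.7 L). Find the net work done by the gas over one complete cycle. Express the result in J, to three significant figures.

Constant-volume legs do no work.
W(ii) = (122)(60.6 − 18.7) = 5112 J; W(iv) = (296)(18.7 − 60.6) = -12402 J.
W_net = 5112 − 12402 = -7291 J (the counter-clockwise enclosed area).

W_net ≈ -7290 J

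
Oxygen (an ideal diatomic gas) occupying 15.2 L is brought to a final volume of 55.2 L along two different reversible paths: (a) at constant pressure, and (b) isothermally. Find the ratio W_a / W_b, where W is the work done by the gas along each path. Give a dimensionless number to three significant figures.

Path (a) isobaric: W = P₁(V₂ − V₁) → W_a/(P₁V₁) = 2.632.
Path (b) isothermal: W = P₁V₁ ln(V₂/V₁) → W_b/(P₁V₁) = 1.29.
W_a / W_b = 2.632 / 1.29 = 2.041.

W_a / W_b ≈ 2.04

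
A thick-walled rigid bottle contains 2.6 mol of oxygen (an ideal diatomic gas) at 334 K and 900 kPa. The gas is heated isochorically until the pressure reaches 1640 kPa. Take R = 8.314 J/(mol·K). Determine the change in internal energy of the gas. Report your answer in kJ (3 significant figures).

Constant volume ⇒ W = 0, so Q = ΔU = nCᵥΔT with Cᵥ = 5R/2 = 20.79 J/(mol·K).
At constant V, T₂/T₁ = P₂/P₁ ⇒ ΔT = T₁(P₂/P₁ − 1) = 334·(1640/900 − 1) = 274.6 K.
ΔU = (2.6)(20.79)(274.6) = 14841 J.

ΔU ≈ 14.8 kJ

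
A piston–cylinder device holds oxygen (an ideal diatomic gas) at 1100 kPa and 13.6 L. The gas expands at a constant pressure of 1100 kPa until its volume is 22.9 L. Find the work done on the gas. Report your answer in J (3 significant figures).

W ≈ -10200 J

Isobaric: W = P ΔV.
W = (1100 kPa)(22.9 − 13.6 L) = (1100)(9.3) = 10230 J.
Work on gas = −W_by = -10230 J.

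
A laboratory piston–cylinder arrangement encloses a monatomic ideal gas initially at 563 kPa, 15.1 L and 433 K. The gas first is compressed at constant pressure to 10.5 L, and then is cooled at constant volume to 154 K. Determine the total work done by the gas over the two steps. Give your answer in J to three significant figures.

Step 1 (isobaric): W = PΔV = (563 kPa)(10.5 − 15.1 L) = -2590 J.
Step 2 (isochoric): W = 0 (constant volume).
W_total = -2590 + 0 = -2590 J.

W_total ≈ -2590 J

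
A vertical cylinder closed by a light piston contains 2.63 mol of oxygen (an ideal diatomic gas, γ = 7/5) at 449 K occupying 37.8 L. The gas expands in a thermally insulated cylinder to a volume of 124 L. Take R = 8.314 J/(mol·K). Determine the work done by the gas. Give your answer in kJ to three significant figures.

W ≈ 9.28 kJ

Adiabatic: TV^(γ−1) = const with γ = 7/5.
T₂ = T₁ (V₁/V₂)^(γ−1) = 449 × (37.8/124)^0.4 = 449 × 0.6218 = 279.2 K.
W_by = nCᵥ(T₁ − T₂) = (2.63)(20.79)(449 − 279.2) = 9283 J.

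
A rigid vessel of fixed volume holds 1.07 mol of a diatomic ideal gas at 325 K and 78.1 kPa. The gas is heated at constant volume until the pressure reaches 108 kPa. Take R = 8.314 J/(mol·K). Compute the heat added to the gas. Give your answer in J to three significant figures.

Q ≈ 2770 J

Constant volume ⇒ W = 0, so Q = ΔU = nCᵥΔT with Cᵥ = 5R/2 = 20.79 J/(mol·K).
At constant V, T₂/T₁ = P₂/P₁ ⇒ ΔT = T₁(P₂/P₁ − 1) = 325·(108/78.1 − 1) = 124.4 K.
ΔU = (1.07)(20.79)(124.4) = 2767 J.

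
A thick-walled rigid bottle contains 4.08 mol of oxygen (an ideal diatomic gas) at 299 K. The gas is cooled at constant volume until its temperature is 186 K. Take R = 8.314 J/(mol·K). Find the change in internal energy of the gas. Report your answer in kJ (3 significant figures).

Constant volume ⇒ W = 0, so Q = ΔU = nCᵥΔT with Cᵥ = 5R/2 = 20.79 J/(mol·K).
ΔU = (4.08)(20.79)(186 − 299) = -9583 J.

ΔU ≈ -9.58 kJ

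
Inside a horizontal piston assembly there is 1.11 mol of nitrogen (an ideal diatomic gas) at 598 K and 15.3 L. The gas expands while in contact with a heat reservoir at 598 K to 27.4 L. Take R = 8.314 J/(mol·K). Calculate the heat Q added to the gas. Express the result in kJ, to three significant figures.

Q ≈ 3.22 kJ

Isothermal ⇒ ΔU = 0, so Q = W = nRT ln(V₂/V₁).
Q = (1.11)(8.314)(598) ln(27.4/15.3) = 5519 × 0.5827 = 3216 J.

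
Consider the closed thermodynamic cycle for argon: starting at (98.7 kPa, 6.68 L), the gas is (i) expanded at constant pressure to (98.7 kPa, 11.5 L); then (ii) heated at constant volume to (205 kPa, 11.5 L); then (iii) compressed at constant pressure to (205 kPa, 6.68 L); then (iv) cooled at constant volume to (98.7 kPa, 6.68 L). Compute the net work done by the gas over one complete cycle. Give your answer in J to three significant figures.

W_net ≈ -512 J

Constant-volume legs do no work.
W(i) = (98.7)(11.5 − 6.68) = 475.7 J; W(iii) = (205)(6.68 − 11.5) = -988.1 J.
W_net = 475.7 − 988.1 = -512.4 J (the counter-clockwise enclosed area).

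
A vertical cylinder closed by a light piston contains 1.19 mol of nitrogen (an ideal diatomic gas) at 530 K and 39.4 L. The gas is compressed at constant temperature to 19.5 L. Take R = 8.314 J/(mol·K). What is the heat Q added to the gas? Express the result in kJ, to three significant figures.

Q ≈ -3.69 kJ

Isothermal ⇒ ΔU = 0, so Q = W = nRT ln(V₂/V₁).
Q = (1.19)(8.314)(530) ln(19.5/39.4) = 5244 × -0.7034 = -3688 J.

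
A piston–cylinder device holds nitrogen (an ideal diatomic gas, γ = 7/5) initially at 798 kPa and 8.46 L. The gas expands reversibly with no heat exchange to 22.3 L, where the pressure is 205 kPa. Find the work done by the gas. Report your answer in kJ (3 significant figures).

W ≈ 5.45 kJ

Adiabatic: W = (P₁V₁ − P₂V₂)/(γ − 1) with γ = 7/5.
P₁V₁ = 6751 J, P₂V₂ = 4572 J.
W = (6751 − 4572) / 0.4 = 5449 J.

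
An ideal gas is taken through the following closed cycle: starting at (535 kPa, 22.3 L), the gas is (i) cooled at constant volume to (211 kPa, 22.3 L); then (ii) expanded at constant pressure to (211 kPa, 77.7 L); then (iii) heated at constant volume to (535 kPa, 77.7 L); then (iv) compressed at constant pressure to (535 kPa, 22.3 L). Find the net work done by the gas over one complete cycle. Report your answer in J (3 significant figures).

W_net ≈ -17900 J

Constant-volume legs do no work.
W(ii) = (211)(77.7 − 22.3) = 11689 J; W(iv) = (535)(22.3 − 77.7) = -29639 J.
W_net = 11689 − 29639 = -17950 J (the counter-clockwise enclosed area).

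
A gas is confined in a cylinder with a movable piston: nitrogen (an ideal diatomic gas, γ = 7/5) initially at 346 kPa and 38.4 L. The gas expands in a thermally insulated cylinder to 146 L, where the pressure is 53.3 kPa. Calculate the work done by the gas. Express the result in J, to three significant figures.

W ≈ 13800 J

Adiabatic: W = (P₁V₁ − P₂V₂)/(γ − 1) with γ = 7/5.
P₁V₁ = 13286 J, P₂V₂ = 7782 J.
W = (13286 − 7782) / 0.4 = 13762 J.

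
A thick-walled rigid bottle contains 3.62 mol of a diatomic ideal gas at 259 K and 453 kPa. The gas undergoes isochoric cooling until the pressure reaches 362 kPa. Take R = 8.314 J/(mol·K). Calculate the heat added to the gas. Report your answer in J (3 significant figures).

Q ≈ -3910 J

Constant volume ⇒ W = 0, so Q = ΔU = nCᵥΔT with Cᵥ = 5R/2 = 20.79 J/(mol·K).
At constant V, T₂/T₁ = P₂/P₁ ⇒ ΔT = T₁(P₂/P₁ − 1) = 259·(362/453 − 1) = -52.03 K.
ΔU = (3.62)(20.79)(-52.03) = -3915 J.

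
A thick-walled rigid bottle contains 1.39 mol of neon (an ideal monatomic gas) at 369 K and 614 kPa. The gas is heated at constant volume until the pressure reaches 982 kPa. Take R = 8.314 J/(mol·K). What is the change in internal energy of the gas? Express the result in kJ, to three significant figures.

ΔU ≈ 3.83 kJ

Constant volume ⇒ W = 0, so Q = ΔU = nCᵥΔT with Cᵥ = 3R/2 = 12.47 J/(mol·K).
At constant V, T₂/T₁ = P₂/P₁ ⇒ ΔT = T₁(P₂/P₁ − 1) = 369·(982/614 − 1) = 221.2 K.
ΔU = (1.39)(12.47)(221.2) = 3834 J.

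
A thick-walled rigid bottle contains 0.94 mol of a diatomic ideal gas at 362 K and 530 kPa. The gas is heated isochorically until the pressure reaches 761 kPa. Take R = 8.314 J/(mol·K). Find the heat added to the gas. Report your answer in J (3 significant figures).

Q ≈ 3080 J

Constant volume ⇒ W = 0, so Q = ΔU = nCᵥΔT with Cᵥ = 5R/2 = 20.79 J/(mol·K).
At constant V, T₂/T₁ = P₂/P₁ ⇒ ΔT = T₁(P₂/P₁ − 1) = 362·(761/530 − 1) = 157.8 K.
ΔU = (0.94)(20.79)(157.8) = 3083 J.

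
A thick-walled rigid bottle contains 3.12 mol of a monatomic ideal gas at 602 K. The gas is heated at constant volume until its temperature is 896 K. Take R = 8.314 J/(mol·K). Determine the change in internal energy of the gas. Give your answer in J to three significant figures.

Constant volume ⇒ W = 0, so Q = ΔU = nCᵥΔT with Cᵥ = 3R/2 = 12.47 J/(mol·K).
ΔU = (3.12)(12.47)(896 − 602) = 11439 J.

ΔU ≈ 11400 J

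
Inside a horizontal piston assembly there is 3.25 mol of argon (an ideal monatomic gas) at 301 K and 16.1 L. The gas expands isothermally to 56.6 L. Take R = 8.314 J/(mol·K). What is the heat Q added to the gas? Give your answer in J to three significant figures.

Isothermal ⇒ ΔU = 0, so Q = W = nRT ln(V₂/V₁).
Q = (3.25)(8.314)(301) ln(56.6/16.1) = 8133 × 1.257 = 10225 J.

Q ≈ 10200 J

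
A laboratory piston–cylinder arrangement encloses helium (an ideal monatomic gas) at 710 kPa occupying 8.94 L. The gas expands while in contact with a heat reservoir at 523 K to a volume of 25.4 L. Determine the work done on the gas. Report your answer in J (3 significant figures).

W ≈ -6630 J

Isothermal: W = nRT ln(V₂/V₁) = P₁V₁ ln(V₂/V₁).
P₁V₁ = (710 kPa)(8.94 L) = 6347 J.
W = 6347 × ln(25.4/8.94) = 6347 × 1.044
W_by_gas = 6628 J; work on gas = −W_by = -6628 J.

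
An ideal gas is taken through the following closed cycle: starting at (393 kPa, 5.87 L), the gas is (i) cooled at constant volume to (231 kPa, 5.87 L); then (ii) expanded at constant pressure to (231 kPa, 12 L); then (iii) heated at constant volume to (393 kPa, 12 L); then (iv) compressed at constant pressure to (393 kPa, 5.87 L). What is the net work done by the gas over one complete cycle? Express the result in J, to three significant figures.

W_net ≈ -993 J

Constant-volume legs do no work.
W(ii) = (231)(12 − 5.87) = 1416 J; W(iv) = (393)(5.87 − 12) = -2409 J.
W_net = 1416 − 2409 = -993.1 J (the counter-clockwise enclosed area).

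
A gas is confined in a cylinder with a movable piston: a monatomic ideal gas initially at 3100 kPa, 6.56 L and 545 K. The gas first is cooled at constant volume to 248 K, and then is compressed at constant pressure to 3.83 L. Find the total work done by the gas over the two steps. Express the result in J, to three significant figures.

Step 1 (isochoric): W = 0 (constant volume).
After step 1: P = 1411 kPa (V unchanged).
Step 2 (isobaric): W = PΔV = (1411 kPa)(3.83 − 6.56 L) = -3851 J.
W_total = 0 − 3851 = -3851 J.

W_total ≈ -3850 J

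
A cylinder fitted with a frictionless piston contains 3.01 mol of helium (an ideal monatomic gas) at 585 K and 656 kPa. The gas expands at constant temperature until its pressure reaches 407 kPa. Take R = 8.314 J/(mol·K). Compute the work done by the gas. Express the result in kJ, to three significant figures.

Isothermal process: W = nRT ln(V₂/V₁) = nRT ln(P₁/P₂).
W = (3.01)(8.314)(585) × ln(656/407)
  = 14640 × ln(1.612) = 14640 × 0.4773
W_by_gas = 6988 J.

W ≈ 6.99 kJ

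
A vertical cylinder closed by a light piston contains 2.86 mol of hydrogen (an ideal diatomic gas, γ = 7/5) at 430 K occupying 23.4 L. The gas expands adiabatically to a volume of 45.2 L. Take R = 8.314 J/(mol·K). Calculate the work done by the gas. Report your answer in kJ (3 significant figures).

W ≈ 5.92 kJ

Adiabatic: TV^(γ−1) = const with γ = 7/5.
T₂ = T₁ (V₁/V₂)^(γ−1) = 430 × (23.4/45.2)^0.4 = 430 × 0.7685 = 330.4 K.
W_by = nCᵥ(T₁ − T₂) = (2.86)(20.79)(430 − 330.4) = 5918 J.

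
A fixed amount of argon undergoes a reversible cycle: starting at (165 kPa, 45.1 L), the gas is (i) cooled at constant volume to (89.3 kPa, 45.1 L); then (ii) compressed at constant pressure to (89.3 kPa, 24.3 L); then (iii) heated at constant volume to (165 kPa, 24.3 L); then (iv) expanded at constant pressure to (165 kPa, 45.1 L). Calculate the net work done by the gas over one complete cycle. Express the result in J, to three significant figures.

W_net ≈ 1570 J

Constant-volume legs do no work.
W(ii) = (89.3)(24.3 − 45.1) = -1857 J; W(iv) = (165)(45.1 − 24.3) = 3432 J.
W_net = -1857 + 3432 = 1575 J (the clockwise enclosed area).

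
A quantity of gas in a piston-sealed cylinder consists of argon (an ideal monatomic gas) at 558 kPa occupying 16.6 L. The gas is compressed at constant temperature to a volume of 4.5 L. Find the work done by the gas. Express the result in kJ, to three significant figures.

W ≈ -12.1 kJ

Isothermal: W = nRT ln(V₂/V₁) = P₁V₁ ln(V₂/V₁).
P₁V₁ = (558 kPa)(16.6 L) = 9263 J.
W = 9263 × ln(4.5/16.6) = 9263 × -1.305
W_by_gas = -12091 J.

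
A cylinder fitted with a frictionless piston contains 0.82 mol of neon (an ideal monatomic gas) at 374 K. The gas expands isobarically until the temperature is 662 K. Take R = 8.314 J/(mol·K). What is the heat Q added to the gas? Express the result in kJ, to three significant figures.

Q ≈ 4.91 kJ

Isobaric: W = nRΔT = (0.82)(8.314)(288) = 1963 J.
ΔU = nCᵥΔT with Cᵥ = 3R/2: ΔU = (0.82)(12.47)(288) = 2945 J.
Q = ΔU + W = 2945 + 1963 = 4909 J.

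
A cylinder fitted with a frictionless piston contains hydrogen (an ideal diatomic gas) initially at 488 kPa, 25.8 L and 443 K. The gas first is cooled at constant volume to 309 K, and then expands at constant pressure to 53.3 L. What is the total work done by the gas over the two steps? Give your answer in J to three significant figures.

Step 1 (isochoric): W = 0 (constant volume).
After step 1: P = 340.4 kPa (V unchanged).
Step 2 (isobaric): W = PΔV = (340.4 kPa)(53.3 − 25.8 L) = 9361 J.
W_total = 0 + 9361 = 9361 J.

W_total ≈ 9360 J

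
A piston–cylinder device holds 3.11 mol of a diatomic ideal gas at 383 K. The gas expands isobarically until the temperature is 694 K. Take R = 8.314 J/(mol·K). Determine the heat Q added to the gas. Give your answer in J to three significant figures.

Q ≈ 28100 J

Isobaric: W = nRΔT = (3.11)(8.314)(311) = 8041 J.
ΔU = nCᵥΔT with Cᵥ = 5R/2: ΔU = (3.11)(20.79)(311) = 20103 J.
Q = ΔU + W = 20103 + 8041 = 28145 J.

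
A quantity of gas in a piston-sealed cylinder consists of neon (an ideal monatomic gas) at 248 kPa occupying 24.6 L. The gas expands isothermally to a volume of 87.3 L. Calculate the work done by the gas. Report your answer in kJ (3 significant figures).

W ≈ 7.73 kJ

Isothermal: W = nRT ln(V₂/V₁) = P₁V₁ ln(V₂/V₁).
P₁V₁ = (248 kPa)(24.6 L) = 6101 J.
W = 6101 × ln(87.3/24.6) = 6101 × 1.267
W_by_gas = 7727 J.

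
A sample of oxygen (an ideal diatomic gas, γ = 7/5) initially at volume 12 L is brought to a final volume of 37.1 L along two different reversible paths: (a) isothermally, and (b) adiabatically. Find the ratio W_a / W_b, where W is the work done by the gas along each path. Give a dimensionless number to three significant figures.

Path (a) isothermal: W = P₁V₁ ln(V₂/V₁) → W_a/(P₁V₁) = 1.129.
Path (b) adiabatic: W = P₁V₁(1 − (V₁/V₂)^(γ−1))/(γ−1) → W_b/(P₁V₁) = 0.9083.
W_a / W_b = 1.129 / 0.9083 = 1.243.

W_a / W_b ≈ 1.24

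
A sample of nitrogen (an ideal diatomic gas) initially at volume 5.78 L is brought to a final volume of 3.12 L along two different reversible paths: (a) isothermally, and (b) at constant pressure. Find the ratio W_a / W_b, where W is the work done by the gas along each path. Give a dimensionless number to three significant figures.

W_a / W_b ≈ 1.34

Path (a) isothermal: W = P₁V₁ ln(V₂/V₁) → W_a/(P₁V₁) = -0.6166.
Path (b) isobaric: W = P₁(V₂ − V₁) → W_b/(P₁V₁) = -0.4602.
W_a / W_b = -0.6166 / -0.4602 = 1.34.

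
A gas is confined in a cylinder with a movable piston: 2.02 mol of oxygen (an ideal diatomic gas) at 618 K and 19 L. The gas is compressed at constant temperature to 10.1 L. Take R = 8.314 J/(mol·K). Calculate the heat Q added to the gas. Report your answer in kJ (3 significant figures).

Q ≈ -6.56 kJ

Isothermal ⇒ ΔU = 0, so Q = W = nRT ln(V₂/V₁).
Q = (2.02)(8.314)(618) ln(10.1/19) = 10379 × -0.6319 = -6558 J.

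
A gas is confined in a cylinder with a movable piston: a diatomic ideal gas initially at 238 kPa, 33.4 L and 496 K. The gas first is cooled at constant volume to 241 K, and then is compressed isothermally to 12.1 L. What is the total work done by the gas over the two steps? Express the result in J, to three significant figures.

Step 1 (isochoric): W = 0 (constant volume).
After step 1: P = 115.6 kPa (V unchanged).
Step 2 (isothermal): W = P₁V₁ ln(V₂/V₁) = (3862) ln(12.1/33.4) = -3922 J.
W_total = 0 − 3922 = -3922 J.

W_total ≈ -3920 J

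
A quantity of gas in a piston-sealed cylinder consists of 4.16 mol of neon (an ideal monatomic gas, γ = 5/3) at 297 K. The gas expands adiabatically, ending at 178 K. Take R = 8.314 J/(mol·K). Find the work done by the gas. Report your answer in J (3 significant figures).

W ≈ 6170 J

Adiabatic ⇒ Q = 0, so W_by = −ΔU = nCᵥ(T₁ − T₂).
Cᵥ = 3R/2 = 12.47 J/(mol·K).
W = (4.16)(12.47)(297 − 178) = 6174 J.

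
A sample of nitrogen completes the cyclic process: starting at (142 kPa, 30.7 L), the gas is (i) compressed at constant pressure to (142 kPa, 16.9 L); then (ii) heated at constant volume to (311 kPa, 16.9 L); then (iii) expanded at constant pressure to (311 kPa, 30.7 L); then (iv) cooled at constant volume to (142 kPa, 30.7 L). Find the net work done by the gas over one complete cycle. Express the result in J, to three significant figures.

Constant-volume legs do no work.
W(i) = (142)(16.9 − 30.7) = -1960 J; W(iii) = (311)(30.7 − 16.9) = 4292 J.
W_net = -1960 + 4292 = 2332 J (the clockwise enclosed area).

W_net ≈ 2330 J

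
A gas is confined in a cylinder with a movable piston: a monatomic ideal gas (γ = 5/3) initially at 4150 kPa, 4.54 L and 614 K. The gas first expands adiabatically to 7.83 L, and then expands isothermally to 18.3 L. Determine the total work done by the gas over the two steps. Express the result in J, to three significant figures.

W_total ≈ 19700 J

Step 1 (adiabatic): W = (P₁V₁ − P₂V₂)/(γ−1) = (18841 − 13101)/0.667 = 8610 J.
After step 1: P = 1673 kPa, V = 7.83 L, T = 426.9 K.
Step 2 (isothermal): W = P₁V₁ ln(V₂/V₁) = (13101) ln(18.3/7.83) = 11122 J.
W_total = 8610 + 11122 = 19732 J.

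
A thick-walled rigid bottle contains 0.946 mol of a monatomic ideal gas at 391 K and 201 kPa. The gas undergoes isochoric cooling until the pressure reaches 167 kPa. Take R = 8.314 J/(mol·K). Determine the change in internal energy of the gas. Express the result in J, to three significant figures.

ΔU ≈ -780 J

Constant volume ⇒ W = 0, so Q = ΔU = nCᵥΔT with Cᵥ = 3R/2 = 12.47 J/(mol·K).
At constant V, T₂/T₁ = P₂/P₁ ⇒ ΔT = T₁(P₂/P₁ − 1) = 391·(167/201 − 1) = -66.14 K.
ΔU = (0.946)(12.47)(-66.14) = -780.3 J.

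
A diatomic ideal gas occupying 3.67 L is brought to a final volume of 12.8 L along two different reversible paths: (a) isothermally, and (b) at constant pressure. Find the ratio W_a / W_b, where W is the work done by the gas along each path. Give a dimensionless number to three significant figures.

W_a / W_b ≈ 0.502

Path (a) isothermal: W = P₁V₁ ln(V₂/V₁) → W_a/(P₁V₁) = 1.249.
Path (b) isobaric: W = P₁(V₂ − V₁) → W_b/(P₁V₁) = 2.488.
W_a / W_b = 1.249 / 2.488 = 0.5022.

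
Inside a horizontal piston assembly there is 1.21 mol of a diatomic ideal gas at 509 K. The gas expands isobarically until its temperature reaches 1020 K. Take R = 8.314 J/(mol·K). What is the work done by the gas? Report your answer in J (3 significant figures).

W ≈ 5140 J

Isobaric: W = P ΔV = nR ΔT.
W = (1.21)(8.314)(1020 − 509) = 5141 J.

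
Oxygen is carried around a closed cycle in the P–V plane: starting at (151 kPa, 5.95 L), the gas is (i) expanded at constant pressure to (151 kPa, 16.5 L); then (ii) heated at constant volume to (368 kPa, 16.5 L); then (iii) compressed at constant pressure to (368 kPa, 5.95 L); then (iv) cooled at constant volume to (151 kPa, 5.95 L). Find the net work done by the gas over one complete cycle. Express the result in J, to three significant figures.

W_net ≈ -2290 J

Constant-volume legs do no work.
W(i) = (151)(16.5 − 5.95) = 1593 J; W(iii) = (368)(5.95 − 16.5) = -3882 J.
W_net = 1593 − 3882 = -2289 J (the counter-clockwise enclosed area).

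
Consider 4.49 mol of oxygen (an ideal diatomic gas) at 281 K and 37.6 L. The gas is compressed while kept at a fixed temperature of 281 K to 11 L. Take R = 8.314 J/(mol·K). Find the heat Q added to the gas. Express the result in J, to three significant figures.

Isothermal ⇒ ΔU = 0, so Q = W = nRT ln(V₂/V₁).
Q = (4.49)(8.314)(281) ln(11/37.6) = 10490 × -1.229 = -12893 J.

Q ≈ -12900 J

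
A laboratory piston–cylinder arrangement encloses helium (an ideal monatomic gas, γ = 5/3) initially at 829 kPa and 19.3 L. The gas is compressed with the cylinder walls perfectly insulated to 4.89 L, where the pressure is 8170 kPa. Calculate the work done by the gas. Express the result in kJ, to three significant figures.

W ≈ -35.9 kJ

Adiabatic: W = (P₁V₁ − P₂V₂)/(γ − 1) with γ = 5/3.
P₁V₁ = 16000 J, P₂V₂ = 39951 J.
W = (16000 − 39951) / 0.6667 = -35927 J.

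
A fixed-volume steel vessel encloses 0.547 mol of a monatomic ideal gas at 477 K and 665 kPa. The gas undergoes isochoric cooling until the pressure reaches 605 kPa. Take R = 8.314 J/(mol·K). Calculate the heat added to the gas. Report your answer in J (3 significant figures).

Q ≈ -294 J

Constant volume ⇒ W = 0, so Q = ΔU = nCᵥΔT with Cᵥ = 3R/2 = 12.47 J/(mol·K).
At constant V, T₂/T₁ = P₂/P₁ ⇒ ΔT = T₁(P₂/P₁ − 1) = 477·(605/665 − 1) = -43.04 K.
ΔU = (0.547)(12.47)(-43.04) = -293.6 J.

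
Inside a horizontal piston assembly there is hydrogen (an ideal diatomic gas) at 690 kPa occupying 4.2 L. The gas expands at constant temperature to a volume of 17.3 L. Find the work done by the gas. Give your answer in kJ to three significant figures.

W ≈ 4.10 kJ

Isothermal: W = nRT ln(V₂/V₁) = P₁V₁ ln(V₂/V₁).
P₁V₁ = (690 kPa)(4.2 L) = 2898 J.
W = 2898 × ln(17.3/4.2) = 2898 × 1.416
W_by_gas = 4102 J.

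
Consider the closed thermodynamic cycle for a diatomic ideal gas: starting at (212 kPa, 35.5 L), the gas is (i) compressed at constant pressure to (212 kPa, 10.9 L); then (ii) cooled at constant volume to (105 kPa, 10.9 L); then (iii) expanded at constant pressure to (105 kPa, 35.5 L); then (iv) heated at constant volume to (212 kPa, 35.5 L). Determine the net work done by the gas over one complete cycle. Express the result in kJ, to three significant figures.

Constant-volume legs do no work.
W(i) = (212)(10.9 − 35.5) = -5215 J; W(iii) = (105)(35.5 − 10.9) = 2583 J.
W_net = -5215 + 2583 = -2632 J (the counter-clockwise enclosed area).

W_net ≈ -2.63 kJ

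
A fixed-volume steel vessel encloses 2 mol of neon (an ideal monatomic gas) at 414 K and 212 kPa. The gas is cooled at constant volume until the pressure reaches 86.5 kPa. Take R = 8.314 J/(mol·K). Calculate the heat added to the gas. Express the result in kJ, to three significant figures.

Constant volume ⇒ W = 0, so Q = ΔU = nCᵥΔT with Cᵥ = 3R/2 = 12.47 J/(mol·K).
At constant V, T₂/T₁ = P₂/P₁ ⇒ ΔT = T₁(P₂/P₁ − 1) = 414·(86.5/212 − 1) = -245.1 K.
ΔU = (2)(12.47)(-245.1) = -6113 J.

Q ≈ -6.11 kJ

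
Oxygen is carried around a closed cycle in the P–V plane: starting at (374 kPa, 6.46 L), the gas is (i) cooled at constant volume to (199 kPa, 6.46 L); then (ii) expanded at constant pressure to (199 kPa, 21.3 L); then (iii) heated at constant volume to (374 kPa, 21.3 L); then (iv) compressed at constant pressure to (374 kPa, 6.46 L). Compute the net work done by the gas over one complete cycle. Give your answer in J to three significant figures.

W_net ≈ -2600 J

Constant-volume legs do no work.
W(ii) = (199)(21.3 − 6.46) = 2953 J; W(iv) = (374)(6.46 − 21.3) = -5550 J.
W_net = 2953 − 5550 = -2597 J (the counter-clockwise enclosed area).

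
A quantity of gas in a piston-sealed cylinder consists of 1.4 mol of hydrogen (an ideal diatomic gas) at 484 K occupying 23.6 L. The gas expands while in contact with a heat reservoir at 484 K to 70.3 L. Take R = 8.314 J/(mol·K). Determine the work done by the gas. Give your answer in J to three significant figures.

Isothermal: W = nRT ln(V₂/V₁).
W = (1.4)(8.314)(484) × ln(70.3/23.6)
  = 5634 × 1.092
W_by_gas = 6149 J.

W ≈ 6150 J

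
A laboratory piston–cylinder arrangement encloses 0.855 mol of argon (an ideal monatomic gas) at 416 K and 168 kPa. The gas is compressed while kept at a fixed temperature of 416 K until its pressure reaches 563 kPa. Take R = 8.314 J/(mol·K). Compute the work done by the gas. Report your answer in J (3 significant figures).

Isothermal process: W = nRT ln(V₂/V₁) = nRT ln(P₁/P₂).
W = (0.855)(8.314)(416) × ln(168/563)
  = 2957 × ln(0.2984) = 2957 × -1.209
W_by_gas = -3576 J.

W ≈ -3580 J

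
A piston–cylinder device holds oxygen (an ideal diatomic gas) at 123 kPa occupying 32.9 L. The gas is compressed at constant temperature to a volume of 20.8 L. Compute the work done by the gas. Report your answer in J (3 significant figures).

W ≈ -1860 J

Isothermal: W = nRT ln(V₂/V₁) = P₁V₁ ln(V₂/V₁).
P₁V₁ = (123 kPa)(32.9 L) = 4047 J.
W = 4047 × ln(20.8/32.9) = 4047 × -0.4585
W_by_gas = -1855 J.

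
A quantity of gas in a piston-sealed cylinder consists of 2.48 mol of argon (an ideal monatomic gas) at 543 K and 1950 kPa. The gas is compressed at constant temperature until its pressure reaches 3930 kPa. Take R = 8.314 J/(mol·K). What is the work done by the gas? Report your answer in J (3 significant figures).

Isothermal process: W = nRT ln(V₂/V₁) = nRT ln(P₁/P₂).
W = (2.48)(8.314)(543) × ln(1950/3930)
  = 11196 × ln(0.4962) = 11196 × -0.7008
W_by_gas = -7846 J.

W ≈ -7850 J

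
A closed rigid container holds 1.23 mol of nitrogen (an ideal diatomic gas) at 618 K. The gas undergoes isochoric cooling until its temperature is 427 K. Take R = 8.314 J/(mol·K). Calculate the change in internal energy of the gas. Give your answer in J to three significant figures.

ΔU ≈ -4880 J

Constant volume ⇒ W = 0, so Q = ΔU = nCᵥΔT with Cᵥ = 5R/2 = 20.79 J/(mol·K).
ΔU = (1.23)(20.79)(427 − 618) = -4883 J.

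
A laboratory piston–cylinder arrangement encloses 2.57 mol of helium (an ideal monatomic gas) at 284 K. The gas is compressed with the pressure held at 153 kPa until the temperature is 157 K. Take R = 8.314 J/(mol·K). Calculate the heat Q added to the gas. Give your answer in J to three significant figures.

Isobaric: W = nRΔT = (2.57)(8.314)(-127) = -2714 J.
ΔU = nCᵥΔT with Cᵥ = 3R/2: ΔU = (2.57)(12.47)(-127) = -4070 J.
Q = ΔU + W = -4070 − 2714 = -6784 J.

Q ≈ -6780 J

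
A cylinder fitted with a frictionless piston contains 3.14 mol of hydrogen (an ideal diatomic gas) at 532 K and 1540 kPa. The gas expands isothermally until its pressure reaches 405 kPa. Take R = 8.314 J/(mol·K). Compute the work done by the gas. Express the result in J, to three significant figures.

Isothermal process: W = nRT ln(V₂/V₁) = nRT ln(P₁/P₂).
W = (3.14)(8.314)(532) × ln(1540/405)
  = 13888 × ln(3.802) = 13888 × 1.336
W_by_gas = 18550 J.

W ≈ 18600 J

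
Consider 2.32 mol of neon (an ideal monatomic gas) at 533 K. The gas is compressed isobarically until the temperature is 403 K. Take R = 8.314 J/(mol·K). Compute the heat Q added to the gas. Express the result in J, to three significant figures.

Q ≈ -6270 J

Isobaric: W = nRΔT = (2.32)(8.314)(-130) = -2508 J.
ΔU = nCᵥΔT with Cᵥ = 3R/2: ΔU = (2.32)(12.47)(-130) = -3761 J.
Q = ΔU + W = -3761 − 2508 = -6269 J.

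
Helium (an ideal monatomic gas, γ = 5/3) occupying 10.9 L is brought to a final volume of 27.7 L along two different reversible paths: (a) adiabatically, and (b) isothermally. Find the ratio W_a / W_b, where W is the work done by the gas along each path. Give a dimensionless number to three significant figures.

Path (a) adiabatic: W = P₁V₁(1 − (V₁/V₂)^(γ−1))/(γ−1) → W_a/(P₁V₁) = 0.6945.
Path (b) isothermal: W = P₁V₁ ln(V₂/V₁) → W_b/(P₁V₁) = 0.9327.
W_a / W_b = 0.6945 / 0.9327 = 0.7447.

W_a / W_b ≈ 0.745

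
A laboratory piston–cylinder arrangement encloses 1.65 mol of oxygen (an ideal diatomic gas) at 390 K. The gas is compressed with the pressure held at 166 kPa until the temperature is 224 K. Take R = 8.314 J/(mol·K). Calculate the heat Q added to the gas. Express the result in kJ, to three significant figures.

Q ≈ -7.97 kJ

Isobaric: W = nRΔT = (1.65)(8.314)(-166) = -2277 J.
ΔU = nCᵥΔT with Cᵥ = 5R/2: ΔU = (1.65)(20.79)(-166) = -5693 J.
Q = ΔU + W = -5693 − 2277 = -7970 J.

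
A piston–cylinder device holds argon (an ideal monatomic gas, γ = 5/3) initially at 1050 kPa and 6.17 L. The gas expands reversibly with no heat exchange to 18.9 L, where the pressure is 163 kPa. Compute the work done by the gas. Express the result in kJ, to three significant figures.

W ≈ 5.10 kJ

Adiabatic: W = (P₁V₁ − P₂V₂)/(γ − 1) with γ = 5/3.
P₁V₁ = 6478 J, P₂V₂ = 3081 J.
W = (6478 − 3081) / 0.6667 = 5097 J.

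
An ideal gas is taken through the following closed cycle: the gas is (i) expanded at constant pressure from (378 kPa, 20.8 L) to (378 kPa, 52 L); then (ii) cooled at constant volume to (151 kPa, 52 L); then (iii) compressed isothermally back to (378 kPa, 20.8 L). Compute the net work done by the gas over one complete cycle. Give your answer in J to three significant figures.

W_net ≈ 4600 J

Leg (i): W = PΔV = (378)(52 − 20.8) = 11794 J.
Leg (ii): W = 0.
Leg (iii): W = PᵢVᵢ ln(V_f/Vᵢ) = (7852) ln(20.8/52) = -7195 J.
W_net = 11794 − 7195 = 4599 J.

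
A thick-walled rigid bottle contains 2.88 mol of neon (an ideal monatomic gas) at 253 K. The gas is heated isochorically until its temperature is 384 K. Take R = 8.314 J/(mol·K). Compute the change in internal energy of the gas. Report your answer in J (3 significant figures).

ΔU ≈ 4710 J

Constant volume ⇒ W = 0, so Q = ΔU = nCᵥΔT with Cᵥ = 3R/2 = 12.47 J/(mol·K).
ΔU = (2.88)(12.47)(384 − 253) = 4705 J.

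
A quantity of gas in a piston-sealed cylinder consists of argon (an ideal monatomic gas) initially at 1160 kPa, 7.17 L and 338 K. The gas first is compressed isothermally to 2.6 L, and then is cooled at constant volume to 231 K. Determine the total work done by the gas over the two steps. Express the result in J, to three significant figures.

Step 1 (isothermal): W = P₁V₁ ln(V₂/V₁) = (8317) ln(2.6/7.17) = -8437 J.
Step 2 (isochoric): W = 0 (constant volume).
W_total = -8437 + 0 = -8437 J.

W_total ≈ -8440 J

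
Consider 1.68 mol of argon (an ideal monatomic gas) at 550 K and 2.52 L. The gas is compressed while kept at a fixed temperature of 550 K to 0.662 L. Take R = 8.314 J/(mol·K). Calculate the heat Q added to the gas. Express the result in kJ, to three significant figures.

Isothermal ⇒ ΔU = 0, so Q = W = nRT ln(V₂/V₁).
Q = (1.68)(8.314)(550) ln(0.662/2.52) = 7682 × -1.337 = -10269 J.

Q ≈ -10.3 kJ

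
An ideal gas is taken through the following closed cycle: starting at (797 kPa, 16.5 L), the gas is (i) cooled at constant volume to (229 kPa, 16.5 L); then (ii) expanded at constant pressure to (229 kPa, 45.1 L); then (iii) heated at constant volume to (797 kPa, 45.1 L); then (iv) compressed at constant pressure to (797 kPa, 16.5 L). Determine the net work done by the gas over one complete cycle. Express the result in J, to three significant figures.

Constant-volume legs do no work.
W(ii) = (229)(45.1 − 16.5) = 6549 J; W(iv) = (797)(16.5 − 45.1) = -22794 J.
W_net = 6549 − 22794 = -16245 J (the counter-clockwise enclosed area).

W_net ≈ -16200 J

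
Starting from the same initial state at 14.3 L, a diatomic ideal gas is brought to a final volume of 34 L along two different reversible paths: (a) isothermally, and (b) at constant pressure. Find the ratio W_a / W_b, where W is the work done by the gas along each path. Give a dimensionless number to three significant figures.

W_a / W_b ≈ 0.629

Path (a) isothermal: W = P₁V₁ ln(V₂/V₁) → W_a/(P₁V₁) = 0.8661.
Path (b) isobaric: W = P₁(V₂ − V₁) → W_b/(P₁V₁) = 1.378.
W_a / W_b = 0.8661 / 1.378 = 0.6287.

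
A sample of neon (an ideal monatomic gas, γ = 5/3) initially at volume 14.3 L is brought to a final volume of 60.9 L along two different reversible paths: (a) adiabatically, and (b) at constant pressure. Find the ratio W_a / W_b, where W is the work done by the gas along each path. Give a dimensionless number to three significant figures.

W_a / W_b ≈ 0.285

Path (a) adiabatic: W = P₁V₁(1 − (V₁/V₂)^(γ−1))/(γ−1) → W_a/(P₁V₁) = 0.9291.
Path (b) isobaric: W = P₁(V₂ − V₁) → W_b/(P₁V₁) = 3.259.
W_a / W_b = 0.9291 / 3.259 = 0.2851.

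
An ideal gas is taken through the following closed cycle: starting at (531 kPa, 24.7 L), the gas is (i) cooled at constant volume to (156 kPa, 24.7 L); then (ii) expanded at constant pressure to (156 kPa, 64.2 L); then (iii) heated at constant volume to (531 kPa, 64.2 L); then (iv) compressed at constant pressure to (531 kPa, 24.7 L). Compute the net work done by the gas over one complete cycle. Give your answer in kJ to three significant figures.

W_net ≈ -14.8 kJ

Constant-volume legs do no work.
W(ii) = (156)(64.2 − 24.7) = 6162 J; W(iv) = (531)(24.7 − 64.2) = -20974 J.
W_net = 6162 − 20974 = -14812 J (the counter-clockwise enclosed area).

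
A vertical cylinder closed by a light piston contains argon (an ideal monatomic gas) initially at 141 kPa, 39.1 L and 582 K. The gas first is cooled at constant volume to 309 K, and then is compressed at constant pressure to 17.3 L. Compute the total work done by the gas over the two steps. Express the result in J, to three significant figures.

W_total ≈ -1630 J

Step 1 (isochoric): W = 0 (constant volume).
After step 1: P = 74.86 kPa (V unchanged).
Step 2 (isobaric): W = PΔV = (74.86 kPa)(17.3 − 39.1 L) = -1632 J.
W_total = 0 − 1632 = -1632 J.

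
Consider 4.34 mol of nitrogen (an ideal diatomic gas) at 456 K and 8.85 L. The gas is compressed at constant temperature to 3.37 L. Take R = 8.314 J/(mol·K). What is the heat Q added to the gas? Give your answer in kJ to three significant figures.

Isothermal ⇒ ΔU = 0, so Q = W = nRT ln(V₂/V₁).
Q = (4.34)(8.314)(456) ln(3.37/8.85) = 16454 × -0.9655 = -15886 J.

Q ≈ -15.9 kJ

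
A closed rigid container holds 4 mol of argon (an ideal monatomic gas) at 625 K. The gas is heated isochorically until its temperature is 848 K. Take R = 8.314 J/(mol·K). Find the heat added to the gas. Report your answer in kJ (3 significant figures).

Q ≈ 11.1 kJ

Constant volume ⇒ W = 0, so Q = ΔU = nCᵥΔT with Cᵥ = 3R/2 = 12.47 J/(mol·K).
ΔU = (4)(12.47)(848 − 625) = 11124 J.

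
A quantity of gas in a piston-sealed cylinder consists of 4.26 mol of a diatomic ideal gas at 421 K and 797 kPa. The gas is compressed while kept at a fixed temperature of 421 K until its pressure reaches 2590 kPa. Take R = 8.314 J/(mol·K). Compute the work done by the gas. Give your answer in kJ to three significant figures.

W ≈ -17.6 kJ

Isothermal process: W = nRT ln(V₂/V₁) = nRT ln(P₁/P₂).
W = (4.26)(8.314)(421) × ln(797/2590)
  = 14911 × ln(0.3077) = 14911 × -1.179
W_by_gas = -17573 J.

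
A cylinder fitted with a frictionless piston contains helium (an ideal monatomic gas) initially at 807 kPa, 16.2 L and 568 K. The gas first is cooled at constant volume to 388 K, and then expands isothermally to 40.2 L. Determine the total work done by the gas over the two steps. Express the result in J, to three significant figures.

W_total ≈ 8120 J

Step 1 (isochoric): W = 0 (constant volume).
After step 1: P = 551.3 kPa (V unchanged).
Step 2 (isothermal): W = P₁V₁ ln(V₂/V₁) = (8930) ln(40.2/16.2) = 8116 J.
W_total = 0 + 8116 = 8116 J.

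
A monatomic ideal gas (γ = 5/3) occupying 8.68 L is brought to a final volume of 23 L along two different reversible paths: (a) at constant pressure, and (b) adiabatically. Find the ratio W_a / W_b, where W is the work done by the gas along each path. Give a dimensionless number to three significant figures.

Path (a) isobaric: W = P₁(V₂ − V₁) → W_a/(P₁V₁) = 1.65.
Path (b) adiabatic: W = P₁V₁(1 − (V₁/V₂)^(γ−1))/(γ−1) → W_b/(P₁V₁) = 0.7167.
W_a / W_b = 1.65 / 0.7167 = 2.302.

W_a / W_b ≈ 2.30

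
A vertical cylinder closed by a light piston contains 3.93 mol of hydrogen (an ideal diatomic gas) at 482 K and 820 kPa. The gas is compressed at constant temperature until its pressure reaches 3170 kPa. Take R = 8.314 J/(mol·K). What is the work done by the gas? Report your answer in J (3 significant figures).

W ≈ -21300 J

Isothermal process: W = nRT ln(V₂/V₁) = nRT ln(P₁/P₂).
W = (3.93)(8.314)(482) × ln(820/3170)
  = 15749 × ln(0.2587) = 15749 × -1.352
W_by_gas = -21295 J.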